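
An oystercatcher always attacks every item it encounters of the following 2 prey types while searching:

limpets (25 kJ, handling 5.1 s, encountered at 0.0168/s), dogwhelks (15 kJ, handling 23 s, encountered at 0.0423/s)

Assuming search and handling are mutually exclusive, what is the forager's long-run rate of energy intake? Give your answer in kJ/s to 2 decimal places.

R = Σλ_iE_i / (1 + Σλ_ih_i)
Numerator: 0.0168×25 + 0.0423×15 = 1.054
Denominator: 1 + 0.0168×5.1 + 0.0423×23 = 2.059
R = 1.054/2.059 = 0.5122 kJ/s

0.51 kJ/s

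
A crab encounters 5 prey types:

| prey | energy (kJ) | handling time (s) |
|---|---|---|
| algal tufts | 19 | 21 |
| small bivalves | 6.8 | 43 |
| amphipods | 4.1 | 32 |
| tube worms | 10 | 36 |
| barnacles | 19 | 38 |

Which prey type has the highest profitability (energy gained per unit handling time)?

algal tufts

In descending order of E/h:
algal tufts: 19/21 = 0.905 kJ/s
barnacles: 19/38 = 0.5 kJ/s
tube worms: 10/36 = 0.278 kJ/s
small bivalves: 6.8/43 = 0.158 kJ/s
amphipods: 4.1/32 = 0.128 kJ/s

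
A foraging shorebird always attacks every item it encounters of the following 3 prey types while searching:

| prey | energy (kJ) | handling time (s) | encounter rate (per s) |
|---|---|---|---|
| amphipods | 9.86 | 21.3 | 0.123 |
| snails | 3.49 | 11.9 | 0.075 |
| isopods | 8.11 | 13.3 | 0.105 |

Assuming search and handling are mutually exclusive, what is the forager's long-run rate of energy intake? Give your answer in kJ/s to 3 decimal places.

R = Σλ_iE_i / (1 + Σλ_ih_i)
Numerator: 0.123×9.86 + 0.075×3.49 + 0.105×8.11 = 2.326
Denominator: 1 + 0.123×21.3 + 0.075×11.9 + 0.105×13.3 = 5.909
R = 2.326/5.909 = 0.3937 kJ/s

0.394 kJ/s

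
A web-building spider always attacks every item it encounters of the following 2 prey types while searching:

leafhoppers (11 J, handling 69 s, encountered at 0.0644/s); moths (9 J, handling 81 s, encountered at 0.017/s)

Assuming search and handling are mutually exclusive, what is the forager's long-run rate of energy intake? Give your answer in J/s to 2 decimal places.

R = Σλ_iE_i / (1 + Σλ_ih_i)
Numerator: 0.0644×11 + 0.017×9 = 0.8614
Denominator: 1 + 0.0644×69 + 0.017×81 = 6.821
R = 0.8614/6.821 = 0.1263 J/s

0.13 J/s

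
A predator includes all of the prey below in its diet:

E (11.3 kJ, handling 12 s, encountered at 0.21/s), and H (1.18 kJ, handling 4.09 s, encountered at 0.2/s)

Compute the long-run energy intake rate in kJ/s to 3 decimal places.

R = Σλ_iE_i / (1 + Σλ_ih_i)
Numerator: 0.21×11.3 + 0.2×1.18 = 2.609
Denominator: 1 + 0.21×12 + 0.2×4.09 = 4.338
R = 2.609/4.338 = 0.6014 kJ/s

0.601 kJ/s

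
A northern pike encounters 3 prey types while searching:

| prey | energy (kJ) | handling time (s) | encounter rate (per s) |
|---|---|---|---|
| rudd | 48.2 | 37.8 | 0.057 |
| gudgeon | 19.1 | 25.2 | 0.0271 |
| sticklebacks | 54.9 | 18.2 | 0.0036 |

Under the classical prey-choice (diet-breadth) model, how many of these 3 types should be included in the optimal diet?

2

Profitabilities (E/h, kJ/s): sticklebacks 3.02, rudd 1.28, gudgeon 0.758. Add prey in this order while the next type's profitability exceeds the intake rate on those already taken.
Rate on top 1: 0.1855. rudd: 1.28 > 0.1855 → include.
Rate on top 2: 0.9146. gudgeon: 0.758 < 0.9146 → exclude; stop.
Optimal diet: sticklebacks, rudd — 2 of 3 types.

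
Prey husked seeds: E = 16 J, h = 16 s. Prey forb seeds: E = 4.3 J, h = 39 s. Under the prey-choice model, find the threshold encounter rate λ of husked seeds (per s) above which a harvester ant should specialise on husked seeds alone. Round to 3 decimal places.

At the threshold, the rate on husked seeds alone equals the profitability of forb seeds: λ·16/(1 + λ·16) = 4.3/39 = 0.1103.
Rearranging, λ(16 − 0.1103×16) = 0.1103, so λ = 0.1103/14.24 = 0.007745 per s.

0.008 per s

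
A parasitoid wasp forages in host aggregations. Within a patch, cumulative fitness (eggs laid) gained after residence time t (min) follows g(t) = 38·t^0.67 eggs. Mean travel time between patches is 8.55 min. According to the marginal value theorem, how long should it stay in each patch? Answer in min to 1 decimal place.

Optimal t* satisfies g'(t*) = g(t*)/(T + t*).
g'(t) = 0.67·38·t^-0.33. Setting 0.67·38·t^-0.33 = 38·t^0.67/(8.55+t) gives 0.67(8.55+t) = t, so 0.33·t = 0.67×8.55.
t* = 0.67×8.55/0.33 = 17.36 min.

17.4 min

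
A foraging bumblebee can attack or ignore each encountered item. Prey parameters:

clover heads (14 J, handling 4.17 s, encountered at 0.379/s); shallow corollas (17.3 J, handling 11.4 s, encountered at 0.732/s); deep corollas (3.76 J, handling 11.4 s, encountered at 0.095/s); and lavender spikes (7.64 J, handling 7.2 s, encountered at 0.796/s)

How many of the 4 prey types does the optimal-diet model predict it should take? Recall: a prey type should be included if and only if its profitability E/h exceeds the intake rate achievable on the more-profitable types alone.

E/h in descending order: clover heads 3.36, shallow corollas 1.52, lavender spikes 1.06, deep corollas 0.33 J/s. The optimal diet is the largest prefix of this list for which every included type satisfies E_i/h_i > R on the types above it.
Rate on top 1: 2.056. shallow corollas: 1.52 < 2.056 → exclude; stop.
Optimal diet: clover heads — 1 of 4 types.

1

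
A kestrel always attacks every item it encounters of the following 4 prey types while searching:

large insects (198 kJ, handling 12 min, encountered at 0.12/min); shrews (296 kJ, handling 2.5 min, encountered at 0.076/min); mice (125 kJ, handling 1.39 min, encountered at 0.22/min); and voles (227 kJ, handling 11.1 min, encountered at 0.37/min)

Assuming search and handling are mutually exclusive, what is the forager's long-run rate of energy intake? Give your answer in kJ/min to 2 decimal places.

R = Σλ_iE_i / (1 + Σλ_ih_i)
Numerator: 0.12×198 + 0.076×296 + 0.22×125 + 0.37×227 = 157.7
Denominator: 1 + 0.12×12 + 0.076×2.5 + 0.22×1.39 + 0.37×11.1 = 7.043
R = 157.7/7.043 = 22.4 kJ/min

22.40 kJ/min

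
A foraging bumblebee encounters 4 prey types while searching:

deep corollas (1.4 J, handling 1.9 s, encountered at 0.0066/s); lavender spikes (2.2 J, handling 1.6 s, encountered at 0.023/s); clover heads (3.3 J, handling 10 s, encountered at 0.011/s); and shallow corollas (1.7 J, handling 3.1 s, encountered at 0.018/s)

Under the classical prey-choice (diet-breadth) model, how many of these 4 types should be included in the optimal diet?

4

E/h in descending order: lavender spikes 1.38, deep corollas 0.737, shallow corollas 0.548, clover heads 0.33 J/s. The optimal diet is the largest prefix of this list for which every included type satisfies E_i/h_i > R on the types above it.
Rate on top 1: 0.0488. deep corollas: 0.737 > 0.0488 → include.
Rate on top 2: 0.05703. shallow corollas: 0.548 > 0.05703 → include.
Rate on top 3: 0.08184. clover heads: 0.33 > 0.08184 → include.
Optimal diet: lavender spikes, deep corollas, shallow corollas, clover heads — 4 of 4 types.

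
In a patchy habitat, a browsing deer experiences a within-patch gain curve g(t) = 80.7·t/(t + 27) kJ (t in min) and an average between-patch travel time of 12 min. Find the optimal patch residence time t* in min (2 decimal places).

Optimal t* satisfies g'(t*) = g(t*)/(T + t*).
g'(t) = 80.7·27/(t + 27)². Setting 80.7·27/(t+27)² = 80.7t/[(t+27)(12+t)] gives 27(12+t) = t(t+27), so t² = 27×12 = 324.
t* = √324 = 18 min.

18.00 min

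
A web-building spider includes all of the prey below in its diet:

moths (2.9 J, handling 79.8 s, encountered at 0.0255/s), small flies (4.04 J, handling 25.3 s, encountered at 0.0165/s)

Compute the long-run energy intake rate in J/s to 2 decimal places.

R = (0.0255×2.9 + 0.0165×4.04) / (1 + 0.0255×79.8 + 0.0165×25.3) = 0.1406/3.452 = 0.04073 J/s.

0.04 J/s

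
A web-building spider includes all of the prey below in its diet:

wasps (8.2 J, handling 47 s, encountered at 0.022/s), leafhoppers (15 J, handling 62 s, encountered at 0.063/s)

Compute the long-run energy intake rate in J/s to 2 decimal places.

0.19 J/s

R = (0.022×8.2 + 0.063×15) / (1 + 0.022×47 + 0.063×62) = 1.125/5.94 = 0.1895 J/s.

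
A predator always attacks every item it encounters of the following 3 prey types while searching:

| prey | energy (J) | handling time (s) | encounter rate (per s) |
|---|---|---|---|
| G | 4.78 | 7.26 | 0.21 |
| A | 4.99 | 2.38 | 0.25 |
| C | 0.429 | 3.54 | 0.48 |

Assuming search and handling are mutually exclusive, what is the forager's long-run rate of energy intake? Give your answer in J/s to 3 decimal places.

R = (0.21×4.78 + 0.25×4.99 + 0.48×0.429) / (1 + 0.21×7.26 + 0.25×2.38 + 0.48×3.54) = 2.457/4.819 = 0.5099 J/s.

0.510 J/s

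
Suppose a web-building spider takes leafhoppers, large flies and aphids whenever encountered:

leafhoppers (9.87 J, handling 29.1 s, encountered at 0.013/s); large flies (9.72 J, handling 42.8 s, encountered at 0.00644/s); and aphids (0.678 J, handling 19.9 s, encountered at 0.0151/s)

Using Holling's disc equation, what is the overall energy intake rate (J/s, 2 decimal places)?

R = Σλ_iE_i / (1 + Σλ_ih_i)
Numerator: 0.013×9.87 + 0.00644×9.72 + 0.0151×0.678 = 0.2011
Denominator: 1 + 0.013×29.1 + 0.00644×42.8 + 0.0151×19.9 = 1.954
R = 0.2011/1.954 = 0.1029 J/s

0.10 J/s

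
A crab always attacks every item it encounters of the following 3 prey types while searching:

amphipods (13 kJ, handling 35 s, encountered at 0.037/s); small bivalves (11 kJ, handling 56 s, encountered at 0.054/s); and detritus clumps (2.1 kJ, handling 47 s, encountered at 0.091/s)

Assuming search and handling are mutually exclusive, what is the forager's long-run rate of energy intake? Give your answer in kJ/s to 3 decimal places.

0.132 kJ/s

R = Σλ_iE_i / (1 + Σλ_ih_i)
Numerator: 0.037×13 + 0.054×11 + 0.091×2.1 = 1.266
Denominator: 1 + 0.037×35 + 0.054×56 + 0.091×47 = 9.596
R = 1.266/9.596 = 0.1319 kJ/s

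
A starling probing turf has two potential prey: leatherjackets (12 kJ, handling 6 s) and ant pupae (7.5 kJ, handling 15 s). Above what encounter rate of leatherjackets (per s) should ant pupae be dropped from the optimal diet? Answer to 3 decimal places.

0.056 per s

The zero-one rule: include ant pupae iff E₂/h₂ > λE₁/(1+λh₁). Equality gives the switch point.
λE₁h₂ = E₂ + λE₂h₁ ⇒ λ = E₂/(E₁h₂ − E₂h₁) = 7.5/(180 − 45) = 0.05556 per s.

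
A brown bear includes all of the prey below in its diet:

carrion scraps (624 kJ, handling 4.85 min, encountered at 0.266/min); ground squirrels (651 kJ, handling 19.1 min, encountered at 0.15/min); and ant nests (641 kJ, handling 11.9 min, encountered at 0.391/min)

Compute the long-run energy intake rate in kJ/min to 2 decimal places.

Energy encountered per unit search time: 0.266×624 + 0.15×651 + 0.391×641 = 514.3 kJ/min.
Handling time per unit search time: 0.266×4.85 + 0.15×19.1 + 0.391×11.9 = 8.808.
Rate = 514.3/(1 + 8.808) = 52.43 kJ/min.

52.43 kJ/min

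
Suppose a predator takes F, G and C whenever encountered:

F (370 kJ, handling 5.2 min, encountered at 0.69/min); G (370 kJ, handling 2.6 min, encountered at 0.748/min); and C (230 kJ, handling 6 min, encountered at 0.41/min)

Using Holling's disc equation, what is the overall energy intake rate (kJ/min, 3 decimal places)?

R = Σλ_iE_i / (1 + Σλ_ih_i)
Numerator: 0.69×370 + 0.748×370 + 0.41×230 = 626.4
Denominator: 1 + 0.69×5.2 + 0.748×2.6 + 0.41×6 = 8.993
R = 626.4/8.993 = 69.65 kJ/min

69.651 kJ/min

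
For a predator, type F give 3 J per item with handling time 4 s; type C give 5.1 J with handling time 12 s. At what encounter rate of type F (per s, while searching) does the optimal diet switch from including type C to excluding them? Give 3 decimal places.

0.327 per s

The zero-one rule: include type C iff E₂/h₂ > λE₁/(1+λh₁). Equality gives the switch point.
λE₁h₂ = E₂ + λE₂h₁ ⇒ λ = E₂/(E₁h₂ − E₂h₁) = 5.1/(36 − 20.4) = 0.3269 per s.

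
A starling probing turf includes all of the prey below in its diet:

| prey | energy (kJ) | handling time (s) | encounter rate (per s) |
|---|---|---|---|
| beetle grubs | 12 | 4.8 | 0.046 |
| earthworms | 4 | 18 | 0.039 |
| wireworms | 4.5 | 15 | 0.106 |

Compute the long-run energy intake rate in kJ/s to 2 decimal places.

0.34 kJ/s

R = Σλ_iE_i / (1 + Σλ_ih_i)
Numerator: 0.046×12 + 0.039×4 + 0.106×4.5 = 1.185
Denominator: 1 + 0.046×4.8 + 0.039×18 + 0.106×15 = 3.513
R = 1.185/3.513 = 0.3373 kJ/s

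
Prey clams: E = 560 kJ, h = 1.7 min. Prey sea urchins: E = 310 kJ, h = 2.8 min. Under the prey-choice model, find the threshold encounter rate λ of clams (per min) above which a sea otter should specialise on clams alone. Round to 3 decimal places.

At the threshold, the rate on clams alone equals the profitability of sea urchins: λ·560/(1 + λ·1.7) = 310/2.8 = 110.7.
Rearranging, λ(560 − 110.7×1.7) = 110.7, so λ = 110.7/371.8 = 0.2978 per min.

0.298 per min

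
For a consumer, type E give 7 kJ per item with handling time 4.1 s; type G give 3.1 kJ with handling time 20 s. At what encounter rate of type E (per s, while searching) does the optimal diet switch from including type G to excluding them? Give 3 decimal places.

At the threshold, the rate on type E alone equals the profitability of type G: λ·7/(1 + λ·4.1) = 3.1/20 = 0.155.
Rearranging, λ(7 − 0.155×4.1) = 0.155, so λ = 0.155/6.364 = 0.02435 per s.

0.024 per s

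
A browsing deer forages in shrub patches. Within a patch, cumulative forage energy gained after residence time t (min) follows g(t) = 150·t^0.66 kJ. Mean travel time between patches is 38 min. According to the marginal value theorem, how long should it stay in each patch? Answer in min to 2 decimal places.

73.76 min

By the marginal value theorem, leave when the instantaneous gain rate g'(t) equals the habitat-wide average g(t)/(T + t).
g'(t) = 0.66·150·t^-0.34. Setting 0.66·150·t^-0.34 = 150·t^0.66/(38+t) gives 0.66(38+t) = t, so 0.34·t = 0.66×38.
t* = 0.66×38/0.34 = 73.76 min.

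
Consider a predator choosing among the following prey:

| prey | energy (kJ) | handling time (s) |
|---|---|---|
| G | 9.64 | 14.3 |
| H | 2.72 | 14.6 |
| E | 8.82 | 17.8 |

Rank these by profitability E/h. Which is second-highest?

In descending order of E/h:
G: 9.64/14.3 = 0.674 kJ/s
E: 8.82/17.8 = 0.496 kJ/s
H: 2.72/14.6 = 0.186 kJ/s

E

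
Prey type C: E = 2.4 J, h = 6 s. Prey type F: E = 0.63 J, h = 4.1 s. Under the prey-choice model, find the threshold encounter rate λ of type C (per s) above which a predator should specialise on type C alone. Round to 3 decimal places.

At the threshold, the rate on type C alone equals the profitability of type F: λ·2.4/(1 + λ·6) = 0.63/4.1 = 0.1537.
Rearranging, λ(2.4 − 0.1537×6) = 0.1537, so λ = 0.1537/1.478 = 0.104 per s.

0.104 per s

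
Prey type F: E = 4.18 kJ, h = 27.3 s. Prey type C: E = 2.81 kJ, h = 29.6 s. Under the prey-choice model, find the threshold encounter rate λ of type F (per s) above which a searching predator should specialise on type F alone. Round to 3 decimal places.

0.060 per s

At the threshold, the rate on type F alone equals the profitability of type C: λ·4.18/(1 + λ·27.3) = 2.81/29.6 = 0.09493.
Rearranging, λ(4.18 − 0.09493×27.3) = 0.09493, so λ = 0.09493/1.588 = 0.05977 per s.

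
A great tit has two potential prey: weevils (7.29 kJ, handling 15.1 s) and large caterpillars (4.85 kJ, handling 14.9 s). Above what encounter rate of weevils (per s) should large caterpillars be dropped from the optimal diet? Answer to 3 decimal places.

The zero-one rule: include large caterpillars iff E₂/h₂ > λE₁/(1+λh₁). Equality gives the switch point.
λE₁h₂ = E₂ + λE₂h₁ ⇒ λ = E₂/(E₁h₂ − E₂h₁) = 4.85/(108.6 − 73.23) = 0.1371 per s.

0.137 per s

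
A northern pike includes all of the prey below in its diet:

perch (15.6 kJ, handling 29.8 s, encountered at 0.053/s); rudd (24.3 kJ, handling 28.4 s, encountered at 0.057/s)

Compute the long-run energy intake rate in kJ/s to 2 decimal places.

0.53 kJ/s

R = Σλ_iE_i / (1 + Σλ_ih_i)
Numerator: 0.053×15.6 + 0.057×24.3 = 2.212
Denominator: 1 + 0.053×29.8 + 0.057×28.4 = 4.198
R = 2.212/4.198 = 0.5269 kJ/s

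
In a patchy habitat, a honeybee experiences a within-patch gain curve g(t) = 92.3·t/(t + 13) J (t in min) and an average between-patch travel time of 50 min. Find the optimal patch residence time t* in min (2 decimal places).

Maximise g(t)/(T+t): set derivative to zero → g'(t)(T+t) = g(t).
g'(t) = 92.3·13/(t + 13)². Setting 92.3·13/(t+13)² = 92.3t/[(t+13)(50+t)] gives 13(50+t) = t(t+13), so t² = 13×50 = 650.
t* = √650 = 25.5 min.

25.50 min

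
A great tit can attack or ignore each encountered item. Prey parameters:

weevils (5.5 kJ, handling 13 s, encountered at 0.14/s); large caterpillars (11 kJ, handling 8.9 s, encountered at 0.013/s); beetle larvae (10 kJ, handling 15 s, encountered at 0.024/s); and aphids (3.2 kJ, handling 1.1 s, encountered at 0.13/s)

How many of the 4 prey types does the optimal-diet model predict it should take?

Profitabilities (E/h, kJ/s): aphids 2.91, large caterpillars 1.24, beetle larvae 0.667, weevils 0.423. Add prey in this order while the next type's profitability exceeds the intake rate on those already taken.
Rate on top 1: 0.364. large caterpillars: 1.24 > 0.364 → include.
Rate on top 2: 0.4441. beetle larvae: 0.667 > 0.4441 → include.
Rate on top 3: 0.4936. weevils: 0.423 < 0.4936 → exclude; stop.
Optimal diet: aphids, large caterpillars, beetle larvae — 3 of 4 types.

3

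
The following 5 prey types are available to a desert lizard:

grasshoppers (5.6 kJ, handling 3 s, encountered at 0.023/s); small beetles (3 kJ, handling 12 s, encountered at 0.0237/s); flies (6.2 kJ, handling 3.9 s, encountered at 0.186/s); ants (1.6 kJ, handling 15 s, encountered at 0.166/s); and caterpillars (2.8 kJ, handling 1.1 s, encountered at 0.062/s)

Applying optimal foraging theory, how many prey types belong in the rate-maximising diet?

3

E/h in descending order: caterpillars 2.55, grasshoppers 1.87, flies 1.59, small beetles 0.25, ants 0.107 kJ/s. The optimal diet is the largest prefix of this list for which every included type satisfies E_i/h_i > R on the types above it.
Rate on top 1: 0.1625. grasshoppers: 1.87 > 0.1625 → include.
Rate on top 2: 0.2659. flies: 1.59 > 0.2659 → include.
Rate on top 3: 0.7815. small beetles: 0.25 < 0.7815 → exclude; stop.
Optimal diet: caterpillars, grasshoppers, flies — 3 of 5 types.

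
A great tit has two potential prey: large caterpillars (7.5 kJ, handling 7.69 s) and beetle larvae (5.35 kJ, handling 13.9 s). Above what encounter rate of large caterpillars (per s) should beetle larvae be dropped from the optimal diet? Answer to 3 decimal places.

0.085 per s

The zero-one rule: include beetle larvae iff E₂/h₂ > λE₁/(1+λh₁). Equality gives the switch point.
λE₁h₂ = E₂ + λE₂h₁ ⇒ λ = E₂/(E₁h₂ − E₂h₁) = 5.35/(104.2 − 41.14) = 0.08477 per s.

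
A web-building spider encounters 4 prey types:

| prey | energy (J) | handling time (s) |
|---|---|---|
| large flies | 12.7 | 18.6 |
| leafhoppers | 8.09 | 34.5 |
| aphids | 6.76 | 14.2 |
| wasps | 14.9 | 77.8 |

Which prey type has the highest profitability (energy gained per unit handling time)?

large flies

In descending order of E/h:
large flies: 12.7/18.6 = 0.683 J/s
aphids: 6.76/14.2 = 0.476 J/s
leafhoppers: 8.09/34.5 = 0.234 J/s
wasps: 14.9/77.8 = 0.192 J/s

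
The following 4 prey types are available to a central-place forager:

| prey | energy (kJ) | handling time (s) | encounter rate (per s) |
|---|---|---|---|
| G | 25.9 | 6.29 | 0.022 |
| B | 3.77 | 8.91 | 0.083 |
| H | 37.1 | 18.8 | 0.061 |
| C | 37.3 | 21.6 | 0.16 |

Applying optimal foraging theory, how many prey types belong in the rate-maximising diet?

3

E/h in descending order: G 4.12, H 1.97, C 1.73, B 0.423 kJ/s. The optimal diet is the largest prefix of this list for which every included type satisfies E_i/h_i > R on the types above it.
Rate on top 1: 0.5005. H: 1.97 > 0.5005 → include.
Rate on top 2: 1.24. C: 1.73 > 1.24 → include.
Rate on top 3: 1.533. B: 0.423 < 1.533 → exclude; stop.
Optimal diet: G, H, C — 3 of 4 types.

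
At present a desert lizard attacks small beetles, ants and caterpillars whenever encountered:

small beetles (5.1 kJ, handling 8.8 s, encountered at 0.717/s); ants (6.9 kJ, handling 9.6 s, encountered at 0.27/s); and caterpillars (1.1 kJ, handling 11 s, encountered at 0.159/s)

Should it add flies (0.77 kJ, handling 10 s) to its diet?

No

Current rate: (0.717×5.1 + 0.27×6.9 + 0.159×1.1)/(1 + 0.717×8.8 + 0.27×9.6 + 0.159×11) = 0.4888 kJ/s.
Profitability of flies: 0.77/10 = 0.077 kJ/s.
Since 0.077 < R, time spent handling flies is better spent searching.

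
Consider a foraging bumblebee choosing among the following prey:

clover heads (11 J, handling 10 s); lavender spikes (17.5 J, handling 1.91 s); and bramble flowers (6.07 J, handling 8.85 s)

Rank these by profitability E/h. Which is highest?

lavender spikes

Profitability E/h (J/s): clover heads = 11/10 = 1.1, lavender spikes = 17.5/1.91 = 9.16, bramble flowers = 6.07/8.85 = 0.686.
Ranked: lavender spikes > clover heads > bramble flowers.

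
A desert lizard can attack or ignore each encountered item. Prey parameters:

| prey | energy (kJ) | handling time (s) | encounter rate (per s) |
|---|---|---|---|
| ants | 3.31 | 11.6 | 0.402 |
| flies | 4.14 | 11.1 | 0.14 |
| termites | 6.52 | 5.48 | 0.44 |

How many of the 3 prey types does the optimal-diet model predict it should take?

1

E/h in descending order: termites 1.19, flies 0.373, ants 0.285 kJ/s. The optimal diet is the largest prefix of this list for which every included type satisfies E_i/h_i > R on the types above it.
Rate on top 1: 0.841. flies: 0.373 < 0.841 → exclude; stop.
Optimal diet: termites — 1 of 3 types.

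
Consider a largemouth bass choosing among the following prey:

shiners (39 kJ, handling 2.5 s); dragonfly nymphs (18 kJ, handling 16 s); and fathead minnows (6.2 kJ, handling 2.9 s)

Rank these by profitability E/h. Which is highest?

In descending order of E/h:
shiners: 39/2.5 = 15.6 kJ/s
fathead minnows: 6.2/2.9 = 2.14 kJ/s
dragonfly nymphs: 18/16 = 1.12 kJ/s

shiners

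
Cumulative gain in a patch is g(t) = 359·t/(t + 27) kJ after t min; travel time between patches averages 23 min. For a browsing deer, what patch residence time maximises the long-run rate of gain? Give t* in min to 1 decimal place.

By the marginal value theorem, leave when the instantaneous gain rate g'(t) equals the habitat-wide average g(t)/(T + t).
g'(t) = 359·27/(t + 27)². Setting 359·27/(t+27)² = 359t/[(t+27)(23+t)] gives 27(23+t) = t(t+27), so t² = 27×23 = 621.
t* = √621 = 24.92 min.

24.9 min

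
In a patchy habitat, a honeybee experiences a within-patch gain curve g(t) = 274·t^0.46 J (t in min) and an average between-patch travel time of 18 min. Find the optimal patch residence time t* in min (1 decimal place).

15.3 min

Maximise g(t)/(T+t): set derivative to zero → g'(t)(T+t) = g(t).
g'(t) = 0.46·274·t^-0.54. Setting 0.46·274·t^-0.54 = 274·t^0.46/(18+t) gives 0.46(18+t) = t, so 0.54·t = 0.46×18.
t* = 0.46×18/0.54 = 15.33 min.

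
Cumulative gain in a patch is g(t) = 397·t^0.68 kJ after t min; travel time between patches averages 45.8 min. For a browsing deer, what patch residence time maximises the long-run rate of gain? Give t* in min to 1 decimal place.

97.3 min

Optimal t* satisfies g'(t*) = g(t*)/(T + t*).
g'(t) = 0.68·397·t^-0.32. Setting 0.68·397·t^-0.32 = 397·t^0.68/(45.8+t) gives 0.68(45.8+t) = t, so 0.32·t = 0.68×45.8.
t* = 0.68×45.8/0.32 = 97.33 min.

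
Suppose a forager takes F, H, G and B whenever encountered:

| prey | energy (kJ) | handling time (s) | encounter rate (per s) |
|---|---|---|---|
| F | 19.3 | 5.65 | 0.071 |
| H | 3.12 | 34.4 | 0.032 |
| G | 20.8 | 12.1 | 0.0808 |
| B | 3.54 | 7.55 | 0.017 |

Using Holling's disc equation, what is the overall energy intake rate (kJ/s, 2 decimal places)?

Energy encountered per unit search time: 0.071×19.3 + 0.032×3.12 + 0.0808×20.8 + 0.017×3.54 = 3.211 kJ/s.
Handling time per unit search time: 0.071×5.65 + 0.032×34.4 + 0.0808×12.1 + 0.017×7.55 = 2.608.
Rate = 3.211/(1 + 2.608) = 0.89 kJ/s.

0.89 kJ/s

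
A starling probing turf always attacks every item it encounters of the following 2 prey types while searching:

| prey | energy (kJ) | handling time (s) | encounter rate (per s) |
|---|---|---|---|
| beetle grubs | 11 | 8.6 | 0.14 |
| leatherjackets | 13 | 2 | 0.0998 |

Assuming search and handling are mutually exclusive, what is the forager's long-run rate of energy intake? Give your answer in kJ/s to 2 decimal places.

1.18 kJ/s

R = (0.14×11 + 0.0998×13) / (1 + 0.14×8.6 + 0.0998×2) = 2.837/2.404 = 1.18 kJ/s.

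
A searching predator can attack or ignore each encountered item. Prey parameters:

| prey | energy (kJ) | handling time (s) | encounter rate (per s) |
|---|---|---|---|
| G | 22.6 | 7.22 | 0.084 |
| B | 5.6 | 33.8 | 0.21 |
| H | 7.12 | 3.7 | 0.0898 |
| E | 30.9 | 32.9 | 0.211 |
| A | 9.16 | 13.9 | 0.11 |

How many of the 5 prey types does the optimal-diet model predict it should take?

2

E/h in descending order: G 3.13, H 1.92, E 0.939, A 0.659, B 0.166 kJ/s. The optimal diet is the largest prefix of this list for which every included type satisfies E_i/h_i > R on the types above it.
Rate on top 1: 1.182. H: 1.92 > 1.182 → include.
Rate on top 2: 1.309. E: 0.939 < 1.309 → exclude; stop.
Optimal diet: G, H — 2 of 5 types.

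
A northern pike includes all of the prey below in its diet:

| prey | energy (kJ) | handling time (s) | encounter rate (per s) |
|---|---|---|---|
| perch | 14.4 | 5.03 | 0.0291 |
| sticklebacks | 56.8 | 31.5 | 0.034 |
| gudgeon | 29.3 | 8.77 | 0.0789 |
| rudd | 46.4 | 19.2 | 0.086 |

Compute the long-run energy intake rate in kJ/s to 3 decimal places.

1.897 kJ/s

R = (0.0291×14.4 + 0.034×56.8 + 0.0789×29.3 + 0.086×46.4) / (1 + 0.0291×5.03 + 0.034×31.5 + 0.0789×8.77 + 0.086×19.2) = 8.652/4.561 = 1.897 kJ/s.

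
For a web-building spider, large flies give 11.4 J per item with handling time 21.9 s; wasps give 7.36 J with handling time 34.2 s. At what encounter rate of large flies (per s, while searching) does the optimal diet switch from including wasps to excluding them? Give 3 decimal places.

0.032 per s

The zero-one rule: include wasps iff E₂/h₂ > λE₁/(1+λh₁). Equality gives the switch point.
λE₁h₂ = E₂ + λE₂h₁ ⇒ λ = E₂/(E₁h₂ − E₂h₁) = 7.36/(389.9 − 161.2) = 0.03218 per s.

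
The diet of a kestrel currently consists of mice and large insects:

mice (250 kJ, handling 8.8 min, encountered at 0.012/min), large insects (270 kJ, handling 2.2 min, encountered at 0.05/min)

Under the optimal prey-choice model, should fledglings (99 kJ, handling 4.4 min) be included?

Yes

Intake rate on the current diet: R = (0.012×250 + 0.05×270) / (1 + 0.012×8.8 + 0.05×2.2) = 16.5/1.216 = 13.57 kJ/min.
Profitability of fledglings: 99/4.4 = 22.5 kJ/min.
22.5 > 13.57, so adding fledglings raises the average — include it.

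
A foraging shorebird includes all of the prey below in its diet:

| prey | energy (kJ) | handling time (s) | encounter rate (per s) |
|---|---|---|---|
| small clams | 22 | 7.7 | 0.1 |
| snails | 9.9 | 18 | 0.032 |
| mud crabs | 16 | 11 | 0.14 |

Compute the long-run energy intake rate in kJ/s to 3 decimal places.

Energy encountered per unit search time: 0.1×22 + 0.032×9.9 + 0.14×16 = 4.757 kJ/s.
Handling time per unit search time: 0.1×7.7 + 0.032×18 + 0.14×11 = 2.886.
Rate = 4.757/(1 + 2.886) = 1.224 kJ/s.

1.224 kJ/s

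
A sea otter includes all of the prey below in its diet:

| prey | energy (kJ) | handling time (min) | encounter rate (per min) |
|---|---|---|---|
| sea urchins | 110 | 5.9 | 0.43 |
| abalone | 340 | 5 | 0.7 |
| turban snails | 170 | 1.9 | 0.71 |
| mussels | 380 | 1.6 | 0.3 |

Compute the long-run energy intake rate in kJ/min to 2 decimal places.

58.65 kJ/min

R = (0.43×110 + 0.7×340 + 0.71×170 + 0.3×380) / (1 + 0.43×5.9 + 0.7×5 + 0.71×1.9 + 0.3×1.6) = 520/8.866 = 58.65 kJ/min.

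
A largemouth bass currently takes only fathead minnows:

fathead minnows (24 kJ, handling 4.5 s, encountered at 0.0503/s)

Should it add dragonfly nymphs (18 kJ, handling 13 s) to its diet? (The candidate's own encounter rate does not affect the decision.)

Current rate: (0.0503×24)/(1 + 0.0503×4.5) = 0.9844 kJ/s.
dragonfly nymphs: E/h = 18/13 = 1.385 kJ/s.
1.385 > 0.9844, so adding dragonfly nymphs raises the average — include it.

Yes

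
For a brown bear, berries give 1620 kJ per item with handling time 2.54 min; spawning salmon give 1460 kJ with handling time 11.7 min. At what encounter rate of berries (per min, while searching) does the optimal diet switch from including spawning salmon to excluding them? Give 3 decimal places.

The zero-one rule: include spawning salmon iff E₂/h₂ > λE₁/(1+λh₁). Equality gives the switch point.
λE₁h₂ = E₂ + λE₂h₁ ⇒ λ = E₂/(E₁h₂ − E₂h₁) = 1460/(1.895e+04 − 3708) = 0.09577 per min.

0.096 per min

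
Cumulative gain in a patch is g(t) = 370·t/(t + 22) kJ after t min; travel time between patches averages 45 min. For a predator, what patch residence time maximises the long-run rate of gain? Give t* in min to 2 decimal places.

By the marginal value theorem, leave when the instantaneous gain rate g'(t) equals the habitat-wide average g(t)/(T + t).
g'(t) = 370·22/(t + 22)². Setting 370·22/(t+22)² = 370t/[(t+22)(45+t)] gives 22(45+t) = t(t+22), so t² = 22×45 = 990.
t* = √990 = 31.46 min.

31.46 min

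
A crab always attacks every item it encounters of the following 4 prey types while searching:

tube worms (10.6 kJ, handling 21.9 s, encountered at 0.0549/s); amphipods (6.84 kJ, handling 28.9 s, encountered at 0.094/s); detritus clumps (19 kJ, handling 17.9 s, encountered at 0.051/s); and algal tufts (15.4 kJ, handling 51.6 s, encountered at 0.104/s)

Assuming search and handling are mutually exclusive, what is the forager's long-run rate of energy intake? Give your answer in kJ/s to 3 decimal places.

0.339 kJ/s

R = Σλ_iE_i / (1 + Σλ_ih_i)
Numerator: 0.0549×10.6 + 0.094×6.84 + 0.051×19 + 0.104×15.4 = 3.795
Denominator: 1 + 0.0549×21.9 + 0.094×28.9 + 0.051×17.9 + 0.104×51.6 = 11.2
R = 3.795/11.2 = 0.3389 kJ/s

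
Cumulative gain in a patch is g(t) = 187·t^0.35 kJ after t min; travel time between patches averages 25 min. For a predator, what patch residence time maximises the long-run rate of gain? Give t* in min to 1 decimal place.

13.5 min

Optimal t* satisfies g'(t*) = g(t*)/(T + t*).
g'(t) = 0.35·187·t^-0.65. Setting 0.35·187·t^-0.65 = 187·t^0.35/(25+t) gives 0.35(25+t) = t, so 0.65·t = 0.35×25.
t* = 0.35×25/0.65 = 13.46 min.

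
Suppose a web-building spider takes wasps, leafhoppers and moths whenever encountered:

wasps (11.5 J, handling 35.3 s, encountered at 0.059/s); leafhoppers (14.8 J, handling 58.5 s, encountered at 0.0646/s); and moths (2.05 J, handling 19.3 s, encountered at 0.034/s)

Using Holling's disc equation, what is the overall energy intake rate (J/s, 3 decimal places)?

0.227 J/s

R = (0.059×11.5 + 0.0646×14.8 + 0.034×2.05) / (1 + 0.059×35.3 + 0.0646×58.5 + 0.034×19.3) = 1.704/7.518 = 0.2267 J/s.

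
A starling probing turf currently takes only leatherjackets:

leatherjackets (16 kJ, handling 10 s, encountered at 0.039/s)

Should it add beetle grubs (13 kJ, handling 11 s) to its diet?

Yes

Current rate: (0.039×16)/(1 + 0.039×10) = 0.4489 kJ/s.
beetle grubs: E/h = 13/11 = 1.182 kJ/s.
1.182 > 0.4489, so adding beetle grubs raises the average — include it.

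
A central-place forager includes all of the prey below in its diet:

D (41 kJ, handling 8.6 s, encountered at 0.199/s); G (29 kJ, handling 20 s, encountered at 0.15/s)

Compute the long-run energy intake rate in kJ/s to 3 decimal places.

2.190 kJ/s

R = (0.199×41 + 0.15×29) / (1 + 0.199×8.6 + 0.15×20) = 12.51/5.711 = 2.19 kJ/s.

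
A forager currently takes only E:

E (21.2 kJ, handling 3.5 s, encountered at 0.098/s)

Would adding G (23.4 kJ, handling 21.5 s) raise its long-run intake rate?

No

Current rate: (0.098×21.2)/(1 + 0.098×3.5) = 1.547 kJ/s.
G: E/h = 23.4/21.5 = 1.088 kJ/s.
Since 1.088 < R, time spent handling G is better spent searching.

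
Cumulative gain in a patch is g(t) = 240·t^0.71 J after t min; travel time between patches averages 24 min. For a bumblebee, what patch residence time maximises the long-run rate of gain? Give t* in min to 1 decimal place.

58.8 min

By the marginal value theorem, leave when the instantaneous gain rate g'(t) equals the habitat-wide average g(t)/(T + t).
g'(t) = 0.71·240·t^-0.29. Setting 0.71·240·t^-0.29 = 240·t^0.71/(24+t) gives 0.71(24+t) = t, so 0.29·t = 0.71×24.
t* = 0.71×24/0.29 = 58.76 min.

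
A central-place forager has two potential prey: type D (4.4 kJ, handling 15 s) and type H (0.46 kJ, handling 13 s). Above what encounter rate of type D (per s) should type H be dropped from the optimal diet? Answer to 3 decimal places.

0.009 per s

Drop type H once their profitability E₂/h₂ falls below the rate achievable on type D alone: E₂/h₂ = λE₁/(1 + λh₁).
Solve for λ: λE₁h₂ = E₂(1 + λh₁) → λ(E₁h₂ − E₂h₁) = E₂ → λ = E₂/(E₁h₂ − E₂h₁).
λ = 0.46/(4.4×13 − 0.46×15) = 0.46/50.3 = 0.009145 per s.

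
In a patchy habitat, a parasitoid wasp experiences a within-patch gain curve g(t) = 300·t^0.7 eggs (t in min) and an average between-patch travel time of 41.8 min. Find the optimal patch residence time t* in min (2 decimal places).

97.53 min

Maximise g(t)/(T+t): set derivative to zero → g'(t)(T+t) = g(t).
g'(t) = 0.7·300·t^-0.3. Setting 0.7·300·t^-0.3 = 300·t^0.7/(41.8+t) gives 0.7(41.8+t) = t, so 0.30·t = 0.7×41.8.
t* = 0.7×41.8/0.30 = 97.53 min.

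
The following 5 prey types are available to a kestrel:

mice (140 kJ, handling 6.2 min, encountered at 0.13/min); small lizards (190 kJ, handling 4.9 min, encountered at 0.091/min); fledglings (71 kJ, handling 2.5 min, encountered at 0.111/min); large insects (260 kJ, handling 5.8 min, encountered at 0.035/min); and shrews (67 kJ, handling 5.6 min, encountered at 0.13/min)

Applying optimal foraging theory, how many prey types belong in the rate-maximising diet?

4

Profitabilities (E/h, kJ/min): large insects 44.8, small lizards 38.8, fledglings 28.4, mice 22.6, shrews 12. Add prey in this order while the next type's profitability exceeds the intake rate on those already taken.
Rate on top 1: 7.564. small lizards: 38.8 > 7.564 → include.
Rate on top 2: 16. fledglings: 28.4 > 16 → include.
Rate on top 3: 17.79. mice: 22.6 > 17.79 → include.
Rate on top 4: 19.2. shrews: 12 < 19.2 → exclude; stop.
Optimal diet: large insects, small lizards, fledglings, mice — 4 of 5 types.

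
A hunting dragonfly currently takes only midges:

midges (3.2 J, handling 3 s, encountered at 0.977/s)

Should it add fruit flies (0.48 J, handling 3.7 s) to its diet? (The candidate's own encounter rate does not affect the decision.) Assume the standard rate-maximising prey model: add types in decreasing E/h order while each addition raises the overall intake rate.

No

Current rate: (0.977×3.2)/(1 + 0.977×3) = 0.7953 J/s.
fruit flies: E/h = 0.48/3.7 = 0.1297 J/s.
0.1297 < 0.7953, so adding fruit flies would lower the average — exclude it.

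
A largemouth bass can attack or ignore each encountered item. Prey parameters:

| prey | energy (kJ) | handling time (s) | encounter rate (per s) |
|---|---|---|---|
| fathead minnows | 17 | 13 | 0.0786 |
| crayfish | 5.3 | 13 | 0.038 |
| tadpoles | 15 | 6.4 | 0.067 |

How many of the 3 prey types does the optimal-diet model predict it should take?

Profitabilities (E/h, kJ/s): tadpoles 2.34, fathead minnows 1.31, crayfish 0.408. Add prey in this order while the next type's profitability exceeds the intake rate on those already taken.
Rate on top 1: 0.7034. fathead minnows: 1.31 > 0.7034 → include.
Rate on top 2: 0.9554. crayfish: 0.408 < 0.9554 → exclude; stop.
Optimal diet: tadpoles, fathead minnows — 2 of 3 types.

2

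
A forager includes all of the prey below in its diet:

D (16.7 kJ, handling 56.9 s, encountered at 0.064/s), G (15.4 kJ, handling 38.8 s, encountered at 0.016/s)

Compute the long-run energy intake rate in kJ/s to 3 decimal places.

0.250 kJ/s

R = (0.064×16.7 + 0.016×15.4) / (1 + 0.064×56.9 + 0.016×38.8) = 1.315/5.262 = 0.2499 kJ/s.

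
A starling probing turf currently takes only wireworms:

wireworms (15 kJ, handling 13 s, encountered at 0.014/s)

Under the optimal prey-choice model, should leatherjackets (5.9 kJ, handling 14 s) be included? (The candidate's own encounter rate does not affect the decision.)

Intake rate on the current diet: R = (0.014×15) / (1 + 0.014×13) = 0.21/1.182 = 0.1777 kJ/s.
leatherjackets: E/h = 5.9/14 = 0.4214 kJ/s.
Since 0.4214 > R, including leatherjackets increases the long-run rate.

Yes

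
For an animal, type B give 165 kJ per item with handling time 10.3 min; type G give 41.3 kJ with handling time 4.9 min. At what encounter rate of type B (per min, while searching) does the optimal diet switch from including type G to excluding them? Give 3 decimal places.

0.108 per min

The zero-one rule: include type G iff E₂/h₂ > λE₁/(1+λh₁). Equality gives the switch point.
λE₁h₂ = E₂ + λE₂h₁ ⇒ λ = E₂/(E₁h₂ − E₂h₁) = 41.3/(808.5 − 425.4) = 0.1078 per min.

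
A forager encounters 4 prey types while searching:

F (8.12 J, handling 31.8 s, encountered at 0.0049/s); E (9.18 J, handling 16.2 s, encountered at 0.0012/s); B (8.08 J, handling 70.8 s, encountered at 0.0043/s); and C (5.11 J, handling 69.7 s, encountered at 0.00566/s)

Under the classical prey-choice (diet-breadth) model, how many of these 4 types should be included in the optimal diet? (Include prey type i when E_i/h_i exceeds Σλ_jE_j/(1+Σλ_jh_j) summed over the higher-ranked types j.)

E/h in descending order: E 0.567, F 0.255, B 0.114, C 0.0733 J/s. The optimal diet is the largest prefix of this list for which every included type satisfies E_i/h_i > R on the types above it.
Rate on top 1: 0.01081. F: 0.255 > 0.01081 → include.
Rate on top 2: 0.04323. B: 0.114 > 0.04323 → include.
Rate on top 3: 0.05781. C: 0.0733 > 0.05781 → include.
Optimal diet: E, F, B, C — 4 of 4 types.

4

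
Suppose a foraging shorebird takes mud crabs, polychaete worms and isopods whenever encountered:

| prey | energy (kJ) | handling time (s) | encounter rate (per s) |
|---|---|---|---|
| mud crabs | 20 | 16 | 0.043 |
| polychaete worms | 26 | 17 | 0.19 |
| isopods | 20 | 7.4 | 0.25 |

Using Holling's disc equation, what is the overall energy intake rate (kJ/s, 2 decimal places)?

1.60 kJ/s

Energy encountered per unit search time: 0.043×20 + 0.19×26 + 0.25×20 = 10.8 kJ/s.
Handling time per unit search time: 0.043×16 + 0.19×17 + 0.25×7.4 = 5.768.
Rate = 10.8/(1 + 5.768) = 1.596 kJ/s.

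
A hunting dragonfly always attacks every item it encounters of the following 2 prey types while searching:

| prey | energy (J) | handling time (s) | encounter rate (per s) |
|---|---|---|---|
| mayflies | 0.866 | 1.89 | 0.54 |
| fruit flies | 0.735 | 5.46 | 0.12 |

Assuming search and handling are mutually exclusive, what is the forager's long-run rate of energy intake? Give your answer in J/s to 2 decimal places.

0.21 J/s

R = Σλ_iE_i / (1 + Σλ_ih_i)
Numerator: 0.54×0.866 + 0.12×0.735 = 0.5558
Denominator: 1 + 0.54×1.89 + 0.12×5.46 = 2.676
R = 0.5558/2.676 = 0.2077 J/s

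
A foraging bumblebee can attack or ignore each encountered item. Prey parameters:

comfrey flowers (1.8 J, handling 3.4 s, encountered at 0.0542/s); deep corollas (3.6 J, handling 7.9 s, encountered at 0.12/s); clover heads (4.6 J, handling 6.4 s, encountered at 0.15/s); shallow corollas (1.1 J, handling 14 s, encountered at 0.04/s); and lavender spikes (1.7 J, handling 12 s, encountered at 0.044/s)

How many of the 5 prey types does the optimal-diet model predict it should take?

3

Profitabilities (E/h, J/s): clover heads 0.719, comfrey flowers 0.529, deep corollas 0.456, lavender spikes 0.142, shallow corollas 0.0786. Add prey in this order while the next type's profitability exceeds the intake rate on those already taken.
Rate on top 1: 0.352. comfrey flowers: 0.529 > 0.352 → include.
Rate on top 2: 0.3673. deep corollas: 0.456 > 0.3673 → include.
Rate on top 3: 0.3944. lavender spikes: 0.142 < 0.3944 → exclude; stop.
Optimal diet: clover heads, comfrey flowers, deep corollas — 3 of 5 types.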